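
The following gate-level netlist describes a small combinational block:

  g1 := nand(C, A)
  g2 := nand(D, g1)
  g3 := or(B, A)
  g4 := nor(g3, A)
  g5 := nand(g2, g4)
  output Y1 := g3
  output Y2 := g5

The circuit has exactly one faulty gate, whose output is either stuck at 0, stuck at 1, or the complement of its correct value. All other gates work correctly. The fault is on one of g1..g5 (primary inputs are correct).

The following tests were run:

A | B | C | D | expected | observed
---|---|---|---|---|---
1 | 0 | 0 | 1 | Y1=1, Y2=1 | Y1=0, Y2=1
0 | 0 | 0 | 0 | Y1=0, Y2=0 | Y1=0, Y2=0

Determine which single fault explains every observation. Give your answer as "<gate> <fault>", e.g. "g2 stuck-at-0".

Fault-free values for test 1 (A=1, B=0, C=0, D=1): g1=1, g2=0, g3=1, g4=0, g5=1, giving Y1=1, Y2=1. Observed Y1=0, Y2=1.
Test 1: faults giving observed Y1=0, Y2=1 are {g3 stuck-at-0, g3 inverted output}.
Test 2 (A=0, B=0, C=0, D=0): fault-free g1=1, g2=1, g3=0, g4=1, g5=0 → Y1=0, Y2=0; observed Y1=0, Y2=0. Eliminates g3 inverted output.
Only g3 stuck-at-0 is consistent with every test.

g3 stuck-at-0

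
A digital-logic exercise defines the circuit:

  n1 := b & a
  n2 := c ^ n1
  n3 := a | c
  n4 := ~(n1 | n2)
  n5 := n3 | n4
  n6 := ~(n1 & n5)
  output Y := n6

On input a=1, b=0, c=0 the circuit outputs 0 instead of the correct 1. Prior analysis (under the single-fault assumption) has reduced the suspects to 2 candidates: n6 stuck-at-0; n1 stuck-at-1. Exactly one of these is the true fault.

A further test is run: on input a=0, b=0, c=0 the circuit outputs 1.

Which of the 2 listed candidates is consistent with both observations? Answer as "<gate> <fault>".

n1 stuck-at-1

Evaluate each candidate on input a=0, b=0, c=0:
  n6 stuck-at-0: n1=0, n2=0, n3=0, n4=1, n5=1, n6=0 [stuck-at-0] → 0 — eliminated
  n1 stuck-at-1: n1=1 [stuck-at-1], n2=1, n3=0, n4=0, n5=0, n6=1 → 1 — matches
Only n1 stuck-at-1 reproduces the observed 1.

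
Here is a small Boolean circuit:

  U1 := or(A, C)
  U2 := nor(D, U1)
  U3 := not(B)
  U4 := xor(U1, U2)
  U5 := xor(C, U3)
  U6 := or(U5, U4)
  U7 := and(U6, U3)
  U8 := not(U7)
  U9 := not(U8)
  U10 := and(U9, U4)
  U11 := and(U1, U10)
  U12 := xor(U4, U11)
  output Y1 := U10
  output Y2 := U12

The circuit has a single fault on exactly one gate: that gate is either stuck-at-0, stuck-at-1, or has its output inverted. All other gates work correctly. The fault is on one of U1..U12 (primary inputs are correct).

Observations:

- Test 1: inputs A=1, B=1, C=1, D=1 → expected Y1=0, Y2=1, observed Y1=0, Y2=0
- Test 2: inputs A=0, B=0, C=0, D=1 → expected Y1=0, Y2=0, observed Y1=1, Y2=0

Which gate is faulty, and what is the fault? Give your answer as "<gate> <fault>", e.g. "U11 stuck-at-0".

U1 inverted output

Fault-free values for test 1 (A=1, B=1, C=1, D=1): U1=1, U2=0, U3=0, U4=1, U5=1, U6=1, U7=0, U8=1, U9=0, U10=0, U11=0, U12=1, giving Y1=0, Y2=1. Observed Y1=0, Y2=0.
Test 1: faults giving observed Y1=0, Y2=0 are {U1 stuck-at-0, U1 inverted output, U2 stuck-at-1, U2 inverted output, U4 stuck-at-0, U4 inverted output, U11 stuck-at-1, U11 inverted output, U12 stuck-at-0, U12 inverted output}.
Test 2 (A=0, B=0, C=0, D=1): fault-free U1=0, U2=0, U3=1, U4=0, U5=1, U6=1, U7=1, U8=0, U9=1, U10=0, U11=0, U12=0 → Y1=0, Y2=0; observed Y1=1, Y2=0. Eliminates U1 stuck-at-0, U2 stuck-at-1, U2 inverted output, U4 stuck-at-0, U4 inverted output, U11 stuck-at-1, U11 inverted output, U12 stuck-at-0, U12 inverted output.
Only U1 inverted output is consistent with every test.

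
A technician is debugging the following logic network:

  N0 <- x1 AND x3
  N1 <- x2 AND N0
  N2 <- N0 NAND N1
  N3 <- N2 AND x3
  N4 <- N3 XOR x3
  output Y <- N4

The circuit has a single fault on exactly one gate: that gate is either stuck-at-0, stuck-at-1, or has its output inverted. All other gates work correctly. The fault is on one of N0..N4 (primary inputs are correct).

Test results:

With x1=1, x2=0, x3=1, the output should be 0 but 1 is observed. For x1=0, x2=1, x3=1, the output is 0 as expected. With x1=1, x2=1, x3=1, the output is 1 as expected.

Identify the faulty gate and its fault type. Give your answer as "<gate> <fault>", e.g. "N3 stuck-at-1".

Fault-free values for test 1 (x1=1, x2=0, x3=1): N0=1, N1=0, N2=1, N3=1, N4=0, giving Y=0. Observed 1.
Test 1: faults giving observed 1 are {N1 stuck-at-1, N1 inverted output, N2 stuck-at-0, N2 inverted output, N3 stuck-at-0, N3 inverted output, N4 stuck-at-1, N4 inverted output}.
Test 2 (x1=0, x2=1, x3=1): fault-free N0=0, N1=0, N2=1, N3=1, N4=0 → 0; observed 0. Eliminates N2 stuck-at-0, N2 inverted output, N3 stuck-at-0, N3 inverted output, N4 stuck-at-1, N4 inverted output.
Test 3 (x1=1, x2=1, x3=1): fault-free N0=1, N1=1, N2=0, N3=0, N4=1 → 1; observed 1. Eliminates N1 inverted output.
Only N1 stuck-at-1 is consistent with every test.

N1 stuck-at-1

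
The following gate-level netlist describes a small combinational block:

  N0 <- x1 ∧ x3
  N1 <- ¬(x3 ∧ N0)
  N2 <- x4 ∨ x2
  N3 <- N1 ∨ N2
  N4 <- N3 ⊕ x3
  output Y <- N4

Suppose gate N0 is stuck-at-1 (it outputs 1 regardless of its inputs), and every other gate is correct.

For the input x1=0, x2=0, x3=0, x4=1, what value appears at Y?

Propagate with N0 forced: N0=1 [stuck-at-1], N1=1, N2=1, N3=1, N4=1.
So Y = 1. (Same as the fault-free value — the fault is masked on this input.)

1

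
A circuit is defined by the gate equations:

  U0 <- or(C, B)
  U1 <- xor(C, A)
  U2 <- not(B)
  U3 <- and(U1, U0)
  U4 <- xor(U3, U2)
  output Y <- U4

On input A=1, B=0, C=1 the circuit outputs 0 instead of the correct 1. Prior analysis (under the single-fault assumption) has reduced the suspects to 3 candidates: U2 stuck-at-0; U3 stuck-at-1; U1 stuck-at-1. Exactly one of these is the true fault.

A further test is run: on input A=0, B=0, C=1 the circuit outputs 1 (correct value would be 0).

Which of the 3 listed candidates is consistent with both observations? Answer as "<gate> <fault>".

Evaluate each candidate on input A=0, B=0, C=1:
  U2 stuck-at-0: U0=1, U1=1, U2=0 [stuck-at-0], U3=1, U4=1 → 1 — matches
  U3 stuck-at-1: U0=1, U1=1, U2=1, U3=1 [stuck-at-1], U4=0 → 0 — eliminated
  U1 stuck-at-1: U0=1, U1=1 [stuck-at-1], U2=1, U3=1, U4=0 → 0 — eliminated
Only U2 stuck-at-0 reproduces the observed 1.

U2 stuck-at-0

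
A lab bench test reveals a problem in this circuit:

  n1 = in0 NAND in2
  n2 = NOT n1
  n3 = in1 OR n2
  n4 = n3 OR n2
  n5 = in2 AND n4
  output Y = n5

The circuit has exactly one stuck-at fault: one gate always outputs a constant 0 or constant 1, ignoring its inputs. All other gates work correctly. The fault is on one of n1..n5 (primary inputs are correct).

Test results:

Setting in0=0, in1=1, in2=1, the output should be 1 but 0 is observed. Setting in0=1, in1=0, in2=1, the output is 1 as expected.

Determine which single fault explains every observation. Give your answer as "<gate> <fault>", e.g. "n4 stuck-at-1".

Fault-free values for test 1 (in0=0, in1=1, in2=1): n1=1, n2=0, n3=1, n4=1, n5=1, giving Y=1. Observed 0.
Test 1: faults giving observed 0 are {n3 stuck-at-0, n4 stuck-at-0, n5 stuck-at-0}.
Test 2 (in0=1, in1=0, in2=1): fault-free n1=0, n2=1, n3=1, n4=1, n5=1 → 1; observed 1. Eliminates n4 stuck-at-0, n5 stuck-at-0.
Only n3 stuck-at-0 is consistent with every test.

n3 stuck-at-0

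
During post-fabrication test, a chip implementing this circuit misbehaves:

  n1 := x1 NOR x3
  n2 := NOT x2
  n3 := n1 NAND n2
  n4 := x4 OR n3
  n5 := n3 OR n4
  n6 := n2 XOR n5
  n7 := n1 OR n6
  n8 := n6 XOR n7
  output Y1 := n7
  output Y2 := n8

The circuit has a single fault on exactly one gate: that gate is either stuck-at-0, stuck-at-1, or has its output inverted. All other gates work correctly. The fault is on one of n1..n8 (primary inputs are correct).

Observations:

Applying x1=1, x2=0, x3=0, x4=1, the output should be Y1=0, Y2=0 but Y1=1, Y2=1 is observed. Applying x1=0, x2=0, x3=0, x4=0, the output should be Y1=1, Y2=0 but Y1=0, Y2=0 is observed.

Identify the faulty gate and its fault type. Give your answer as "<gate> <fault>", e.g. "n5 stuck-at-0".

Fault-free values for test 1 (x1=1, x2=0, x3=0, x4=1): n1=0, n2=1, n3=1, n4=1, n5=1, n6=0, n7=0, n8=0, giving Y1=0, Y2=0. Observed Y1=1, Y2=1.
Test 1: faults giving observed Y1=1, Y2=1 are {n1 stuck-at-1, n1 inverted output, n7 stuck-at-1, n7 inverted output}.
Test 2 (x1=0, x2=0, x3=0, x4=0): fault-free n1=1, n2=1, n3=0, n4=0, n5=0, n6=1, n7=1, n8=0 → Y1=1, Y2=0; observed Y1=0, Y2=0. Eliminates n1 stuck-at-1, n7 stuck-at-1, n7 inverted output.
Only n1 inverted output is consistent with every test.

n1 inverted output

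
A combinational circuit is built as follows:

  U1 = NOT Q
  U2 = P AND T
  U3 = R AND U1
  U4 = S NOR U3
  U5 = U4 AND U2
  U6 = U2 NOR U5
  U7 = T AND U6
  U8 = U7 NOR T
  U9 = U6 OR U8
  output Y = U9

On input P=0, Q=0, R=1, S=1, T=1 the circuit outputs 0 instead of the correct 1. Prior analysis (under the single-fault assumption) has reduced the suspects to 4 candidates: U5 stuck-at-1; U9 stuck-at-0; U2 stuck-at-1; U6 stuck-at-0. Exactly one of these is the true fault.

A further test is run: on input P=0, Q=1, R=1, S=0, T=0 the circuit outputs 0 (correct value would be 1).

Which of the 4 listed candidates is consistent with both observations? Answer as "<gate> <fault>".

Evaluate each candidate on input P=0, Q=1, R=1, S=0, T=0:
  U5 stuck-at-1: U1=0, U2=0, U3=0, U4=1, U5=1 [stuck-at-1], U6=0, U7=0, U8=1, U9=1 → 1 — eliminated
  U9 stuck-at-0: U1=0, U2=0, U3=0, U4=1, U5=0, U6=1, U7=0, U8=1, U9=0 [stuck-at-0] → 0 — matches
  U2 stuck-at-1: U1=0, U2=1 [stuck-at-1], U3=0, U4=1, U5=1, U6=0, U7=0, U8=1, U9=1 → 1 — eliminated
  U6 stuck-at-0: U1=0, U2=0, U3=0, U4=1, U5=0, U6=0 [stuck-at-0], U7=0, U8=1, U9=1 → 1 — eliminated
Only U9 stuck-at-0 reproduces the observed 0.

U9 stuck-at-0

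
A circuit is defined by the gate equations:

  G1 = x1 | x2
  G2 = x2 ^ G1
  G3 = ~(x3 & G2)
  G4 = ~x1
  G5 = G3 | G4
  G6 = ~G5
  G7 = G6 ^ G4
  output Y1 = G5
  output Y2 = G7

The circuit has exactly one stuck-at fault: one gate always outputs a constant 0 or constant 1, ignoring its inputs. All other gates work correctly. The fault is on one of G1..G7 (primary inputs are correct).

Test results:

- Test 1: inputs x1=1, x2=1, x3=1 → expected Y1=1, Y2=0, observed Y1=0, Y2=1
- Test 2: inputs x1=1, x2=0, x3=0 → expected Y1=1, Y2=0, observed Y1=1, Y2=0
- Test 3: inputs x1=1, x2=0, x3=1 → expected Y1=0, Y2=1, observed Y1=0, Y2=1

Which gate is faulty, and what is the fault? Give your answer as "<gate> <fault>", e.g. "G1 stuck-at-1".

Fault-free values for test 1 (x1=1, x2=1, x3=1): G1=1, G2=0, G3=1, G4=0, G5=1, G6=0, G7=0, giving Y1=1, Y2=0. Observed Y1=0, Y2=1.
Test 1: faults giving observed Y1=0, Y2=1 are {G1 stuck-at-0, G2 stuck-at-1, G3 stuck-at-0, G5 stuck-at-0}.
Test 2 (x1=1, x2=0, x3=0): fault-free G1=1, G2=1, G3=1, G4=0, G5=1, G6=0, G7=0 → Y1=1, Y2=0; observed Y1=1, Y2=0. Eliminates G3 stuck-at-0, G5 stuck-at-0.
Test 3 (x1=1, x2=0, x3=1): fault-free G1=1, G2=1, G3=0, G4=0, G5=0, G6=1, G7=1 → Y1=0, Y2=1; observed Y1=0, Y2=1. Eliminates G1 stuck-at-0.
Only G2 stuck-at-1 is consistent with every test.

G2 stuck-at-1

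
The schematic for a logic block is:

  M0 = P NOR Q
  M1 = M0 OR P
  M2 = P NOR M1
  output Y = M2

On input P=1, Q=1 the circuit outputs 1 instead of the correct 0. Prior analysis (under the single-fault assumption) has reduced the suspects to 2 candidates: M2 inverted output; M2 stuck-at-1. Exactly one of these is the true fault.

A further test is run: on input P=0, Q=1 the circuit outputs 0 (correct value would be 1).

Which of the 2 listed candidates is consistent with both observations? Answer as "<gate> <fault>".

M2 inverted output

Evaluate each candidate on input P=0, Q=1:
  M2 inverted output: M0=0, M1=0, M2=0 [inverted output] → 0 — matches
  M2 stuck-at-1: M0=0, M1=0, M2=1 [stuck-at-1] → 1 — eliminated
Only M2 inverted output reproduces the observed 0.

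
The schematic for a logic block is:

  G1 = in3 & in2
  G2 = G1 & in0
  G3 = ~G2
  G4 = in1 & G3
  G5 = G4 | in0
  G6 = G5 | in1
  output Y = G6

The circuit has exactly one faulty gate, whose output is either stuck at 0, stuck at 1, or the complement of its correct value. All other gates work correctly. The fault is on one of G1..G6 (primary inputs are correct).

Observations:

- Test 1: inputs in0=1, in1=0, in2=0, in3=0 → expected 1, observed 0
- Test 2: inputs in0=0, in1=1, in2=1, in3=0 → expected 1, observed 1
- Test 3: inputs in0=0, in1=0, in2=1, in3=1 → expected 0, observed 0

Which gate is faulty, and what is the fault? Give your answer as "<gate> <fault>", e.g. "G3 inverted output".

G5 stuck-at-0

Fault-free values for test 1 (in0=1, in1=0, in2=0, in3=0): G1=0, G2=0, G3=1, G4=0, G5=1, G6=1, giving Y=1. Observed 0.
Test 1: faults giving observed 0 are {G5 stuck-at-0, G5 inverted output, G6 stuck-at-0, G6 inverted output}.
Test 2 (in0=0, in1=1, in2=1, in3=0): fault-free G1=0, G2=0, G3=1, G4=1, G5=1, G6=1 → 1; observed 1. Eliminates G6 stuck-at-0, G6 inverted output.
Test 3 (in0=0, in1=0, in2=1, in3=1): fault-free G1=1, G2=0, G3=1, G4=0, G5=0, G6=0 → 0; observed 0. Eliminates G5 inverted output.
Only G5 stuck-at-0 is consistent with every test.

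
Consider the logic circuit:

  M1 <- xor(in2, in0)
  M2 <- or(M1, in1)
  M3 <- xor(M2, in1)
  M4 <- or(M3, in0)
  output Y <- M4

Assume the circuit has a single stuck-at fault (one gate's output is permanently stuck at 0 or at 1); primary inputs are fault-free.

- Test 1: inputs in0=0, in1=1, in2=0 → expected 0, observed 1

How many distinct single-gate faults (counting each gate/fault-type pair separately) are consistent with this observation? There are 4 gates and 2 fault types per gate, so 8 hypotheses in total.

3

Fault-free: M1=0, M2=1, M3=0, M4=0 → 0. Observed 1.
  M1 stuck-at-0: output 0 ✗
  M1 stuck-at-1: output 0 ✗
  M2 stuck-at-0: output 1 ✓
  M2 stuck-at-1: output 0 ✗
  M3 stuck-at-0: output 0 ✗
  M3 stuck-at-1: output 1 ✓
  M4 stuck-at-0: output 0 ✗
  M4 stuck-at-1: output 1 ✓
Consistent faults: {M2 stuck-at-0, M3 stuck-at-1, M4 stuck-at-1} — 3 in all.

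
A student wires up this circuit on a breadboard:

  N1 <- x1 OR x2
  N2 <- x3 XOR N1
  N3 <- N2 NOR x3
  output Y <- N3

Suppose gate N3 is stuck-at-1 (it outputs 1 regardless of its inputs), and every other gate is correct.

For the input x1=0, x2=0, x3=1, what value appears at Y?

1

Propagate with N3 forced: N1=0, N2=1, N3=1 [stuck-at-1].
So Y = 1. (Without the fault it would be 0.)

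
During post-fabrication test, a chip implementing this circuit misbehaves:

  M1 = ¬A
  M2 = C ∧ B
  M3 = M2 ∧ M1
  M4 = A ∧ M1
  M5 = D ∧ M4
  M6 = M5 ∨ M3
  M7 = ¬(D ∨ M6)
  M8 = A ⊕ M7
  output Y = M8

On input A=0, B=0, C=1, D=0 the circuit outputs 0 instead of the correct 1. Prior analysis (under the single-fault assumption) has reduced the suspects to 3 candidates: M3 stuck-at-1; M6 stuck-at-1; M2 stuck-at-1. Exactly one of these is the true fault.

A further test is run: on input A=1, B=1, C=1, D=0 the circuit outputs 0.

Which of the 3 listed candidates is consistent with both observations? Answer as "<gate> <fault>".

Evaluate each candidate on input A=1, B=1, C=1, D=0:
  M3 stuck-at-1: M1=0, M2=1, M3=1 [stuck-at-1], M4=0, M5=0, M6=1, M7=0, M8=1 → 1 — eliminated
  M6 stuck-at-1: M1=0, M2=1, M3=0, M4=0, M5=0, M6=1 [stuck-at-1], M7=0, M8=1 → 1 — eliminated
  M2 stuck-at-1: M1=0, M2=1 [stuck-at-1], M3=0, M4=0, M5=0, M6=0, M7=1, M8=0 → 0 — matches
Only M2 stuck-at-1 reproduces the observed 0.

M2 stuck-at-1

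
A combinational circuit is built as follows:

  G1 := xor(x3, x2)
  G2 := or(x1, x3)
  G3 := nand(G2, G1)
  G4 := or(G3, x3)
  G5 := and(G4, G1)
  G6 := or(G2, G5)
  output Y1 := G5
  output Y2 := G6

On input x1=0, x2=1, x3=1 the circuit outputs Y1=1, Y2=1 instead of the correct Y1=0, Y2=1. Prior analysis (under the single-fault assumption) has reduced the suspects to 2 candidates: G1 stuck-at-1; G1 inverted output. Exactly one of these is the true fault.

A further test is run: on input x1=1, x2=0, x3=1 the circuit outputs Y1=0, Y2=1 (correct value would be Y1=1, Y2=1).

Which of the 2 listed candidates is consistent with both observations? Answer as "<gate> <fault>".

G1 inverted output

Evaluate each candidate on input x1=1, x2=0, x3=1:
  G1 stuck-at-1: G1=1 [stuck-at-1], G2=1, G3=0, G4=1, G5=1, G6=1 → Y1=1, Y2=1 — eliminated
  G1 inverted output: G1=0 [inverted output], G2=1, G3=1, G4=1, G5=0, G6=1 → Y1=0, Y2=1 — matches
Only G1 inverted output reproduces the observed Y1=0, Y2=1.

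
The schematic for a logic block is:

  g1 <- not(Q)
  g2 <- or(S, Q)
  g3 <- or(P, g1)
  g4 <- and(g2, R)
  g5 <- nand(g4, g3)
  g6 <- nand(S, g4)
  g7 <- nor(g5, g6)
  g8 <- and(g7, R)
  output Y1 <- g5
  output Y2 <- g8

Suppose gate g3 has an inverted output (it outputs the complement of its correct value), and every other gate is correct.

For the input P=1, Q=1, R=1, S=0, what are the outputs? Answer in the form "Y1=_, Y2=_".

Propagate with g3 forced: g1=0, g2=1, g3=0 [inverted output], g4=1, g5=1, g6=1, g7=0, g8=0.
So the outputs are Y1=1, Y2=0. (Without the fault they would be Y1=0, Y2=0.)

Y1=1, Y2=0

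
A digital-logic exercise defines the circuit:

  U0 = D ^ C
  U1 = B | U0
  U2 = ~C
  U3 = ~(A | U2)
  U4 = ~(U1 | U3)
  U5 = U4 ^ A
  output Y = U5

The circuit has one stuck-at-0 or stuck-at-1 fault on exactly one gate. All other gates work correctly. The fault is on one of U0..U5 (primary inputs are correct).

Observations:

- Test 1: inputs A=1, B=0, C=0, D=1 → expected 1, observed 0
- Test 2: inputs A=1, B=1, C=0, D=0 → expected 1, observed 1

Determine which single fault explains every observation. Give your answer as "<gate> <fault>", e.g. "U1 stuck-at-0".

U0 stuck-at-0

Fault-free values for test 1 (A=1, B=0, C=0, D=1): U0=1, U1=1, U2=1, U3=0, U4=0, U5=1, giving Y=1. Observed 0.
Test 1: faults giving observed 0 are {U0 stuck-at-0, U1 stuck-at-0, U4 stuck-at-1, U5 stuck-at-0}.
Test 2 (A=1, B=1, C=0, D=0): fault-free U0=0, U1=1, U2=1, U3=0, U4=0, U5=1 → 1; observed 1. Eliminates U1 stuck-at-0, U4 stuck-at-1, U5 stuck-at-0.
Only U0 stuck-at-0 is consistent with every test.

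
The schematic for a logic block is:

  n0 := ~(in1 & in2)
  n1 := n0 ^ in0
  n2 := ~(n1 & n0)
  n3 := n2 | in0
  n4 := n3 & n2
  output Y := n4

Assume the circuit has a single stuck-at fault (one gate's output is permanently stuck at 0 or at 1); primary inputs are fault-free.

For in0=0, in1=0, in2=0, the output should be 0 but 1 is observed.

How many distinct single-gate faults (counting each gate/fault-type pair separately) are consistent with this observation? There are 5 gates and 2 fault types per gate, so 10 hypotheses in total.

Fault-free: n0=1, n1=1, n2=0, n3=0, n4=0 → 0. Observed 1.
  n0 stuck-at-0: output 1 ✓
  n0 stuck-at-1: output 0 ✗
  n1 stuck-at-0: output 1 ✓
  n1 stuck-at-1: output 0 ✗
  n2 stuck-at-0: output 0 ✗
  n2 stuck-at-1: output 1 ✓
  n3 stuck-at-0: output 0 ✗
  n3 stuck-at-1: output 0 ✗
  n4 stuck-at-0: output 0 ✗
  n4 stuck-at-1: output 1 ✓
Consistent faults: {n0 stuck-at-0, n1 stuck-at-0, n2 stuck-at-1, n4 stuck-at-1} — 4 in all.

4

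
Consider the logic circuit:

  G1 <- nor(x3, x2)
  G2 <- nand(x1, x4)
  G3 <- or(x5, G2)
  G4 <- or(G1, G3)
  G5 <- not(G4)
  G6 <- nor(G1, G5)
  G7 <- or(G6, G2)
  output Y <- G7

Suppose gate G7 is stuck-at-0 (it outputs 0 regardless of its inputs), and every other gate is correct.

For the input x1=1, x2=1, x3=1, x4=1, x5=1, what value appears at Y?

Propagate with G7 forced: G1=0, G2=0, G3=1, G4=1, G5=0, G6=1, G7=0 [stuck-at-0].
So Y = 0. (Without the fault it would be 1.)

0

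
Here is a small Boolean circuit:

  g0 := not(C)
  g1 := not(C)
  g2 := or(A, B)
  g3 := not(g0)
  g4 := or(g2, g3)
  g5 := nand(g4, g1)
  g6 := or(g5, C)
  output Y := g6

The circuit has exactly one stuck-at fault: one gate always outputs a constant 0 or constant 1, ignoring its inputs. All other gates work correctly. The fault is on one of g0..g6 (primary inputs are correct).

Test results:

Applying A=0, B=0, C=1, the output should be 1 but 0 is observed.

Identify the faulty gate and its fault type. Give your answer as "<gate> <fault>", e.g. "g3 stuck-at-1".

Fault-free values for test 1 (A=0, B=0, C=1): g0=0, g1=0, g2=0, g3=1, g4=1, g5=1, g6=1, giving Y=1. Observed 0.
Test 1: faults giving observed 0 are {g6 stuck-at-0}.
Only g6 stuck-at-0 is consistent with every test.

g6 stuck-at-0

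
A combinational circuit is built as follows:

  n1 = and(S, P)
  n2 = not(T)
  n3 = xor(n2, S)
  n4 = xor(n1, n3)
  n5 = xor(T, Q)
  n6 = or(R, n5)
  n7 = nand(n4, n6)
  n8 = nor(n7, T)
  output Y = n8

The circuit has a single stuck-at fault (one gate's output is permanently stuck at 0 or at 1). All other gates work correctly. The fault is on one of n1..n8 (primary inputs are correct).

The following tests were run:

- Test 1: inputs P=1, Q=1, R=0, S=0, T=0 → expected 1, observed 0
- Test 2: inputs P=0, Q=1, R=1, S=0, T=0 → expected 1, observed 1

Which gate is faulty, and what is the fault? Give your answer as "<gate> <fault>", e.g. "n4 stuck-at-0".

Fault-free values for test 1 (P=1, Q=1, R=0, S=0, T=0): n1=0, n2=1, n3=1, n4=1, n5=1, n6=1, n7=0, n8=1, giving Y=1. Observed 0.
Test 1: faults giving observed 0 are {n1 stuck-at-1, n2 stuck-at-0, n3 stuck-at-0, n4 stuck-at-0, n5 stuck-at-0, n6 stuck-at-0, n7 stuck-at-1, n8 stuck-at-0}.
Test 2 (P=0, Q=1, R=1, S=0, T=0): fault-free n1=0, n2=1, n3=1, n4=1, n5=1, n6=1, n7=0, n8=1 → 1; observed 1. Eliminates n1 stuck-at-1, n2 stuck-at-0, n3 stuck-at-0, n4 stuck-at-0, n6 stuck-at-0, n7 stuck-at-1, n8 stuck-at-0.
Only n5 stuck-at-0 is consistent with every test.

n5 stuck-at-0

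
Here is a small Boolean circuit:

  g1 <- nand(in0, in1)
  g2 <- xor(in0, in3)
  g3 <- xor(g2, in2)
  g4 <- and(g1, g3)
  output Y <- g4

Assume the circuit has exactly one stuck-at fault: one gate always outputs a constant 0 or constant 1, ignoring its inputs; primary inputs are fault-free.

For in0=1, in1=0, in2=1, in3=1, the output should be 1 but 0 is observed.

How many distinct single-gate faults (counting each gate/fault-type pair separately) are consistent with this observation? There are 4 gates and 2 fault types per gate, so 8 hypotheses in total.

Fault-free: g1=1, g2=0, g3=1, g4=1 → 1. Observed 0.
  g1 stuck-at-0: output 0 ✓
  g1 stuck-at-1: output 1 ✗
  g2 stuck-at-0: output 1 ✗
  g2 stuck-at-1: output 0 ✓
  g3 stuck-at-0: output 0 ✓
  g3 stuck-at-1: output 1 ✗
  g4 stuck-at-0: output 0 ✓
  g4 stuck-at-1: output 1 ✗
Consistent faults: {g1 stuck-at-0, g2 stuck-at-1, g3 stuck-at-0, g4 stuck-at-0} — 4 in all.

4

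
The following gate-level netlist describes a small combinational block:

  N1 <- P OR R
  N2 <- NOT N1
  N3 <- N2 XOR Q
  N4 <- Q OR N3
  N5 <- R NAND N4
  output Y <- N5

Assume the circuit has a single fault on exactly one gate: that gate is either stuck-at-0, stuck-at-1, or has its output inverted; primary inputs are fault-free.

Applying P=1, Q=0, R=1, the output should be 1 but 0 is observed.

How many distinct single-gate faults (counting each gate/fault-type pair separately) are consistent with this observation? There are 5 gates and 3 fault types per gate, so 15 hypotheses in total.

Fault-free: N1=1, N2=0, N3=0, N4=0, N5=1 → 1. Observed 0.
  N1: stuck-at-0, inverted output ✓; others ✗
  N2: stuck-at-1, inverted output ✓; others ✗
  N3: stuck-at-1, inverted output ✓; others ✗
  N4: stuck-at-1, inverted output ✓; others ✗
  N5: stuck-at-0, inverted output ✓; others ✗
Consistent faults: {N1 stuck-at-0, N1 inverted output, N2 stuck-at-1, N2 inverted output, N3 stuck-at-1, N3 inverted output, N4 stuck-at-1, N4 inverted output, N5 stuck-at-0, N5 inverted output} — 10 in all.

10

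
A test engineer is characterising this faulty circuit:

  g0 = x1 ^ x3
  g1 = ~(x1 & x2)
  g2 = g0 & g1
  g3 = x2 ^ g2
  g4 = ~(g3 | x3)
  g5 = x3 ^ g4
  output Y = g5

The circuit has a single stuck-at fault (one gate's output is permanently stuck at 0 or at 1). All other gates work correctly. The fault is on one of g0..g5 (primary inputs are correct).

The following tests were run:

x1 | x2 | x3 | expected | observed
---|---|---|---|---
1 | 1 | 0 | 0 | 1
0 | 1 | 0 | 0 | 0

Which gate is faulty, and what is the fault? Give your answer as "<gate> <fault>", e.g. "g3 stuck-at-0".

Fault-free values for test 1 (x1=1, x2=1, x3=0): g0=1, g1=0, g2=0, g3=1, g4=0, g5=0, giving Y=0. Observed 1.
Test 1: faults giving observed 1 are {g1 stuck-at-1, g2 stuck-at-1, g3 stuck-at-0, g4 stuck-at-1, g5 stuck-at-1}.
Test 2 (x1=0, x2=1, x3=0): fault-free g0=0, g1=1, g2=0, g3=1, g4=0, g5=0 → 0; observed 0. Eliminates g2 stuck-at-1, g3 stuck-at-0, g4 stuck-at-1, g5 stuck-at-1.
Only g1 stuck-at-1 is consistent with every test.

g1 stuck-at-1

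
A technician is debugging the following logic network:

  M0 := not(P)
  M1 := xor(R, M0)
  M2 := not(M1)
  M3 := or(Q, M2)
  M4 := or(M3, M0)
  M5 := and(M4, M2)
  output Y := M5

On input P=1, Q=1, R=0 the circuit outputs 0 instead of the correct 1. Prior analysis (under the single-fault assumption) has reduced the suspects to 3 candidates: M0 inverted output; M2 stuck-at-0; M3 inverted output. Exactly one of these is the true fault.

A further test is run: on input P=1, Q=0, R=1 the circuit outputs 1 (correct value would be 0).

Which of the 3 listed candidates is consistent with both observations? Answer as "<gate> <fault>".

M0 inverted output

Evaluate each candidate on input P=1, Q=0, R=1:
  M0 inverted output: M0=1 [inverted output], M1=0, M2=1, M3=1, M4=1, M5=1 → 1 — matches
  M2 stuck-at-0: M0=0, M1=1, M2=0 [stuck-at-0], M3=0, M4=0, M5=0 → 0 — eliminated
  M3 inverted output: M0=0, M1=1, M2=0, M3=1 [inverted output], M4=1, M5=0 → 0 — eliminated
Only M0 inverted output reproduces the observed 1.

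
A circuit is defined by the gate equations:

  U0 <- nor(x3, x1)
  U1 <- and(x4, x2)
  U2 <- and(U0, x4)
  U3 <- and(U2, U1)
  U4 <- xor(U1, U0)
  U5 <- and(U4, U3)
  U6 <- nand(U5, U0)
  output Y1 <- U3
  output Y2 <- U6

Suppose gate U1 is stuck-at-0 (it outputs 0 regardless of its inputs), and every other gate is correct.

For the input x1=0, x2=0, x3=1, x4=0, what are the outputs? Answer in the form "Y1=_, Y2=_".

Propagate with U1 forced: U0=0, U1=0 [stuck-at-0], U2=0, U3=0, U4=0, U5=0, U6=1.
So the outputs are Y1=0, Y2=1. (Same as the fault-free value — the fault is masked on this input.)

Y1=0, Y2=1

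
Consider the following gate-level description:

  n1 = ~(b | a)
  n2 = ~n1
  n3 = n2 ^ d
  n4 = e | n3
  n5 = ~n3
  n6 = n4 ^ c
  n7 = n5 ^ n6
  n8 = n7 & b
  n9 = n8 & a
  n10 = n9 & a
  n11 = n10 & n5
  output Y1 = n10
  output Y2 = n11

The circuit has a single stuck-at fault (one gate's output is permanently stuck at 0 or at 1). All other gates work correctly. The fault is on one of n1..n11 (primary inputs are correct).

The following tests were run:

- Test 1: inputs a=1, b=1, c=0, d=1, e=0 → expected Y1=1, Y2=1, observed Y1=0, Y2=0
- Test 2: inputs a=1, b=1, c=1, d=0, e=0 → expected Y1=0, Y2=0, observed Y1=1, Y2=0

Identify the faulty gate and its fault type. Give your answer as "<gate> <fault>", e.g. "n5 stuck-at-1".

Fault-free values for test 1 (a=1, b=1, c=0, d=1, e=0): n1=0, n2=1, n3=0, n4=0, n5=1, n6=0, n7=1, n8=1, n9=1, n10=1, n11=1, giving Y1=1, Y2=1. Observed Y1=0, Y2=0.
Test 1: faults giving observed Y1=0, Y2=0 are {n4 stuck-at-1, n5 stuck-at-0, n6 stuck-at-1, n7 stuck-at-0, n8 stuck-at-0, n9 stuck-at-0, n10 stuck-at-0}.
Test 2 (a=1, b=1, c=1, d=0, e=0): fault-free n1=0, n2=1, n3=1, n4=1, n5=0, n6=0, n7=0, n8=0, n9=0, n10=0, n11=0 → Y1=0, Y2=0; observed Y1=1, Y2=0. Eliminates n4 stuck-at-1, n5 stuck-at-0, n7 stuck-at-0, n8 stuck-at-0, n9 stuck-at-0, n10 stuck-at-0.
Only n6 stuck-at-1 is consistent with every test.

n6 stuck-at-1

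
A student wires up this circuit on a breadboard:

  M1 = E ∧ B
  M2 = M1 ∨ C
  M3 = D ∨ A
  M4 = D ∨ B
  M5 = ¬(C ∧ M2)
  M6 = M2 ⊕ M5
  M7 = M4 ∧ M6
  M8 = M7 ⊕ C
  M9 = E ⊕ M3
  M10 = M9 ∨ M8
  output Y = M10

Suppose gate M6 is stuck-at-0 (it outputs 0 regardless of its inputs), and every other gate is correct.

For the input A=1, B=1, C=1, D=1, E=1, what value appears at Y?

1

Propagate with M6 forced: M1=1, M2=1, M3=1, M4=1, M5=0, M6=0 [stuck-at-0], M7=0, M8=1, M9=0, M10=1.
So Y = 1. (Without the fault it would be 0.)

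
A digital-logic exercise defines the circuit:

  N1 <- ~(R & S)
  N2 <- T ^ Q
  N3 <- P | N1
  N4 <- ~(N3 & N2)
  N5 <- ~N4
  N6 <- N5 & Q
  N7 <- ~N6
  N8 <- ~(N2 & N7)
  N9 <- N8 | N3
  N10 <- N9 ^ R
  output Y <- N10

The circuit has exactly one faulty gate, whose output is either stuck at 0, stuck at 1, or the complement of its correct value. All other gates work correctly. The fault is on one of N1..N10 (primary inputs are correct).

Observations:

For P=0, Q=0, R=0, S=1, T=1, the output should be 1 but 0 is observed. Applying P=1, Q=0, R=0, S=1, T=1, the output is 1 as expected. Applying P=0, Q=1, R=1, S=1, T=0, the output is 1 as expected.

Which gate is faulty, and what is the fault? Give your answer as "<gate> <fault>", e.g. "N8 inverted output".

N1 stuck-at-0

Fault-free values for test 1 (P=0, Q=0, R=0, S=1, T=1): N1=1, N2=1, N3=1, N4=0, N5=1, N6=0, N7=1, N8=0, N9=1, N10=1, giving Y=1. Observed 0.
Test 1: faults giving observed 0 are {N1 stuck-at-0, N1 inverted output, N3 stuck-at-0, N3 inverted output, N9 stuck-at-0, N9 inverted output, N10 stuck-at-0, N10 inverted output}.
Test 2 (P=1, Q=0, R=0, S=1, T=1): fault-free N1=1, N2=1, N3=1, N4=0, N5=1, N6=0, N7=1, N8=0, N9=1, N10=1 → 1; observed 1. Eliminates N3 stuck-at-0, N3 inverted output, N9 stuck-at-0, N9 inverted output, N10 stuck-at-0, N10 inverted output.
Test 3 (P=0, Q=1, R=1, S=1, T=0): fault-free N1=0, N2=1, N3=0, N4=1, N5=0, N6=0, N7=1, N8=0, N9=0, N10=1 → 1; observed 1. Eliminates N1 inverted output.
Only N1 stuck-at-0 is consistent with every test.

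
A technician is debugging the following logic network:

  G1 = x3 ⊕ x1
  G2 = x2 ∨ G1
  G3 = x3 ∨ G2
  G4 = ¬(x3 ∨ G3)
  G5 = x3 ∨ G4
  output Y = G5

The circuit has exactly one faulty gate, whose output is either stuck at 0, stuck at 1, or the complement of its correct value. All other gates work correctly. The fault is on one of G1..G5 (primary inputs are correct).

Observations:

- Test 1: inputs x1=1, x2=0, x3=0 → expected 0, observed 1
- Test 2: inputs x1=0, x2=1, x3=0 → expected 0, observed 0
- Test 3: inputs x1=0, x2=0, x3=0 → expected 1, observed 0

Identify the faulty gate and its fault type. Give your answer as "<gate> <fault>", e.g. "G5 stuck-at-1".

Fault-free values for test 1 (x1=1, x2=0, x3=0): G1=1, G2=1, G3=1, G4=0, G5=0, giving Y=0. Observed 1.
Test 1: faults giving observed 1 are {G1 stuck-at-0, G1 inverted output, G2 stuck-at-0, G2 inverted output, G3 stuck-at-0, G3 inverted output, G4 stuck-at-1, G4 inverted output, G5 stuck-at-1, G5 inverted output}.
Test 2 (x1=0, x2=1, x3=0): fault-free G1=0, G2=1, G3=1, G4=0, G5=0 → 0; observed 0. Eliminates G2 stuck-at-0, G2 inverted output, G3 stuck-at-0, G3 inverted output, G4 stuck-at-1, G4 inverted output, G5 stuck-at-1, G5 inverted output.
Test 3 (x1=0, x2=0, x3=0): fault-free G1=0, G2=0, G3=0, G4=1, G5=1 → 1; observed 0. Eliminates G1 stuck-at-0.
Only G1 inverted output is consistent with every test.

G1 inverted output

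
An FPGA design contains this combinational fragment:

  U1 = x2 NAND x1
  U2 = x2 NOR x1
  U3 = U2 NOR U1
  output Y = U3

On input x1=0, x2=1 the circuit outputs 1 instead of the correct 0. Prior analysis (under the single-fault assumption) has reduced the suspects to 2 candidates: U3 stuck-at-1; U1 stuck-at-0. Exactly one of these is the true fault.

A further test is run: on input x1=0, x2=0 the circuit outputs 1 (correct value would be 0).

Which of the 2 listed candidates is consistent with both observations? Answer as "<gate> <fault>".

Evaluate each candidate on input x1=0, x2=0:
  U3 stuck-at-1: U1=1, U2=1, U3=1 [stuck-at-1] → 1 — matches
  U1 stuck-at-0: U1=0 [stuck-at-0], U2=1, U3=0 → 0 — eliminated
Only U3 stuck-at-1 reproduces the observed 1.

U3 stuck-at-1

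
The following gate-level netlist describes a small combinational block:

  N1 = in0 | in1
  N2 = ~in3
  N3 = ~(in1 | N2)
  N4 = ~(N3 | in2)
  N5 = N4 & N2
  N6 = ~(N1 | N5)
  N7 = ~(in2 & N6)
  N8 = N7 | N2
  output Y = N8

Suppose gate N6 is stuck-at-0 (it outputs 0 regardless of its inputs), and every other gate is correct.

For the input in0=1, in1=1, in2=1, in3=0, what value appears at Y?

Propagate with N6 forced: N1=1, N2=1, N3=0, N4=0, N5=0, N6=0 [stuck-at-0], N7=1, N8=1.
So Y = 1. (Same as the fault-free value — the fault is masked on this input.)

1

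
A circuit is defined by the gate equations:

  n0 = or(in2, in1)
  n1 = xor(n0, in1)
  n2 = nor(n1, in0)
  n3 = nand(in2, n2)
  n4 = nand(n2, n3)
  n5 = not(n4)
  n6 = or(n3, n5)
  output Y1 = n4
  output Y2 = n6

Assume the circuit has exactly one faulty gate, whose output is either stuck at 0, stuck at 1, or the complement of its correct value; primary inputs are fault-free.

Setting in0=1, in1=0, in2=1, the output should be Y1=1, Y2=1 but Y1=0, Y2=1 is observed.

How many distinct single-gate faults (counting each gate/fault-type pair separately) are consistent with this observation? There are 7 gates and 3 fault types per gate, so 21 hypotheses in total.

2

Fault-free: n0=1, n1=1, n2=0, n3=1, n4=1, n5=0, n6=1 → Y1=1, Y2=1. Observed Y1=0, Y2=1.
  n0: none of the 3 fault types match ✗
  n1: none of the 3 fault types match ✗
  n2: none of the 3 fault types match ✗
  n3: none of the 3 fault types match ✗
  n4: stuck-at-0, inverted output ✓; others ✗
  n5: none of the 3 fault types match ✗
  n6: none of the 3 fault types match ✗
Consistent faults: {n4 stuck-at-0, n4 inverted output} — 2 in all.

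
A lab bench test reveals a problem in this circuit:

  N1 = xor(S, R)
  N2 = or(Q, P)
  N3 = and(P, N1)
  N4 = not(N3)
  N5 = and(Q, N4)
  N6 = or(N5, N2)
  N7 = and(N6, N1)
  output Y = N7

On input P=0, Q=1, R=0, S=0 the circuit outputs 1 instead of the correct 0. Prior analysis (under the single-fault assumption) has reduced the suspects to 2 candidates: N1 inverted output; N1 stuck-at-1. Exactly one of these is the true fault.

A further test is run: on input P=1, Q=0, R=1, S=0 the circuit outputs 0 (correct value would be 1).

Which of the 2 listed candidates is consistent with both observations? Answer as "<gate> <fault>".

Evaluate each candidate on input P=1, Q=0, R=1, S=0:
  N1 inverted output: N1=0 [inverted output], N2=1, N3=0, N4=1, N5=0, N6=1, N7=0 → 0 — matches
  N1 stuck-at-1: N1=1 [stuck-at-1], N2=1, N3=1, N4=0, N5=0, N6=1, N7=1 → 1 — eliminated
Only N1 inverted output reproduces the observed 0.

N1 inverted output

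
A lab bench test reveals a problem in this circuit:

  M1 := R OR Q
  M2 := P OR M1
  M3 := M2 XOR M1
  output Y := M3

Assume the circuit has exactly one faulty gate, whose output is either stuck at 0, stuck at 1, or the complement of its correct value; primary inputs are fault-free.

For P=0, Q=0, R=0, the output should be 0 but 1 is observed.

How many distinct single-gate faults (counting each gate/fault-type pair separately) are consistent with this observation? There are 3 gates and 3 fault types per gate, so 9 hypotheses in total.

4

Fault-free: M1=0, M2=0, M3=0 → 0. Observed 1.
  M1 stuck-at-0: output 0 ✗
  M1 stuck-at-1: output 0 ✗
  M1 inverted output: output 0 ✗
  M2 stuck-at-0: output 0 ✗
  M2 stuck-at-1: output 1 ✓
  M2 inverted output: output 1 ✓
  M3 stuck-at-0: output 0 ✗
  M3 stuck-at-1: output 1 ✓
  M3 inverted output: output 1 ✓
Consistent faults: {M2 stuck-at-1, M2 inverted output, M3 stuck-at-1, M3 inverted output} — 4 in all.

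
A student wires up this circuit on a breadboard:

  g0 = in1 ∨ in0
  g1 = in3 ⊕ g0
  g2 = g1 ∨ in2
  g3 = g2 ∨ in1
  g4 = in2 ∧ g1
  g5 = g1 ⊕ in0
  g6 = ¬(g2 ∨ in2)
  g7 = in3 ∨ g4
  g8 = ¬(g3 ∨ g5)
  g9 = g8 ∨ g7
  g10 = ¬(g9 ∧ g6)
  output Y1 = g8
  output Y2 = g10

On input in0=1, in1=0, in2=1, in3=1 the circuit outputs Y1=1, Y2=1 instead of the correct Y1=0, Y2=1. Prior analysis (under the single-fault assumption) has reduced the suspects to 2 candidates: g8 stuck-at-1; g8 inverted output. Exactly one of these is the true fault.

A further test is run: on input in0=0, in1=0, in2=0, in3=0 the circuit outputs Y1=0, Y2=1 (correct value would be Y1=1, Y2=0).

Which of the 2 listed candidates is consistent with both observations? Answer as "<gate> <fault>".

g8 inverted output

Evaluate each candidate on input in0=0, in1=0, in2=0, in3=0:
  g8 stuck-at-1: g0=0, g1=0, g2=0, g3=0, g4=0, g5=0, g6=1, g7=0, g8=1 [stuck-at-1], g9=1, g10=0 → Y1=1, Y2=0 — eliminated
  g8 inverted output: g0=0, g1=0, g2=0, g3=0, g4=0, g5=0, g6=1, g7=0, g8=0 [inverted output], g9=0, g10=1 → Y1=0, Y2=1 — matches
Only g8 inverted output reproduces the observed Y1=0, Y2=1.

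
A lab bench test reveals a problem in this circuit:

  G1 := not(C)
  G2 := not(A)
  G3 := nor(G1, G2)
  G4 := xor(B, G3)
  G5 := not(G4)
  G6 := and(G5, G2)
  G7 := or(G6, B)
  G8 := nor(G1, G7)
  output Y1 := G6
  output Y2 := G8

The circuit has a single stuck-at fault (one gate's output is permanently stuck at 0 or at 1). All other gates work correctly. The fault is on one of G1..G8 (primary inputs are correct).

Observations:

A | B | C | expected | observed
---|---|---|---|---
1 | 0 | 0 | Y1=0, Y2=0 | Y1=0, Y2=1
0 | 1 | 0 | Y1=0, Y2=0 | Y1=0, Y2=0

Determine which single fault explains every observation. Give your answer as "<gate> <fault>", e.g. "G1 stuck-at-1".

Fault-free values for test 1 (A=1, B=0, C=0): G1=1, G2=0, G3=0, G4=0, G5=1, G6=0, G7=0, G8=0, giving Y1=0, Y2=0. Observed Y1=0, Y2=1.
Test 1: faults giving observed Y1=0, Y2=1 are {G1 stuck-at-0, G8 stuck-at-1}.
Test 2 (A=0, B=1, C=0): fault-free G1=1, G2=1, G3=0, G4=1, G5=0, G6=0, G7=1, G8=0 → Y1=0, Y2=0; observed Y1=0, Y2=0. Eliminates G8 stuck-at-1.
Only G1 stuck-at-0 is consistent with every test.

G1 stuck-at-0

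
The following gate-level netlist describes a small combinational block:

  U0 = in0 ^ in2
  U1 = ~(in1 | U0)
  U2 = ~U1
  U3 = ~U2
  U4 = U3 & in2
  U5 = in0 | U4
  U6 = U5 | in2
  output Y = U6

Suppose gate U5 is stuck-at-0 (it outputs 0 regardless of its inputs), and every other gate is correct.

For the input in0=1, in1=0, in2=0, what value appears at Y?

Propagate with U5 forced: U0=1, U1=0, U2=1, U3=0, U4=0, U5=0 [stuck-at-0], U6=0.
So Y = 0. (Without the fault it would be 1.)

0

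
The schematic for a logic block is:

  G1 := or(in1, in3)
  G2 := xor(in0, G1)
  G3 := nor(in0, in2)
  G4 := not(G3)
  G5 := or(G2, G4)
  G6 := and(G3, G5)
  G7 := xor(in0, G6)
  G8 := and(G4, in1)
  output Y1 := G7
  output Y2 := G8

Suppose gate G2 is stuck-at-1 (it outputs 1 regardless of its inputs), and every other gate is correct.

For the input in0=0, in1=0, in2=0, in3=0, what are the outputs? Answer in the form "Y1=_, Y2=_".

Y1=1, Y2=0

Propagate with G2 forced: G1=0, G2=1 [stuck-at-1], G3=1, G4=0, G5=1, G6=1, G7=1, G8=0.
So the outputs are Y1=1, Y2=0. (Without the fault they would be Y1=0, Y2=0.)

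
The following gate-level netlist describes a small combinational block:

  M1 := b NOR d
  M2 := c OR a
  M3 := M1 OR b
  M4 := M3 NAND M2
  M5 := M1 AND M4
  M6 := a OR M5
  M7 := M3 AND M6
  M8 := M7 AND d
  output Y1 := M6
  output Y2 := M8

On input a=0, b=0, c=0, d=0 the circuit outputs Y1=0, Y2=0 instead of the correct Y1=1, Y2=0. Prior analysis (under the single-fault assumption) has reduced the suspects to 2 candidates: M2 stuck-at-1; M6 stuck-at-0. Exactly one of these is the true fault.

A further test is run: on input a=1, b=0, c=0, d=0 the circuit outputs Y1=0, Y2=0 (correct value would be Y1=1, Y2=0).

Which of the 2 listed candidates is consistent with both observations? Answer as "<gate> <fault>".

Evaluate each candidate on input a=1, b=0, c=0, d=0:
  M2 stuck-at-1: M1=1, M2=1 [stuck-at-1], M3=1, M4=0, M5=0, M6=1, M7=1, M8=0 → Y1=1, Y2=0 — eliminated
  M6 stuck-at-0: M1=1, M2=1, M3=1, M4=0, M5=0, M6=0 [stuck-at-0], M7=0, M8=0 → Y1=0, Y2=0 — matches
Only M6 stuck-at-0 reproduces the observed Y1=0, Y2=0.

M6 stuck-at-0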